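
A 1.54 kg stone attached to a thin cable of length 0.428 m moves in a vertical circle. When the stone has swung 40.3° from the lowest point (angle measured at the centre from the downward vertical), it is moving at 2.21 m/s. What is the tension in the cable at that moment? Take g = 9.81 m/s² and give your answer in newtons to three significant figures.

Take the radial direction toward the centre of the circle as positive. The component of the weight along the string toward the centre is −mg cos φ (φ measured from the bottom), so Newton's second law along the string gives T − mg cos φ = m v²/r.
cos 40.3° = 0.7627, so T = m(v²/r + g cos φ) = 1.54 × ((2.21)²/0.428 + 9.81 × 0.7627) = 1.54 × (11.41 + (7.482)) = 1.54 × 18.89 = 29.10 N.

29.1 N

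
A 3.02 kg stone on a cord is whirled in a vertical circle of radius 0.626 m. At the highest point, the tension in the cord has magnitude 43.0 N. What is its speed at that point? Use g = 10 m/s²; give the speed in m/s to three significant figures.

At the top, T + mg = mv²/r, so v = √(r(T/m + g)) = √(0.626 × (43.0/3.02 + 10.0)) = √(0.626 × 24.24) = √15.17 = 3.895 m/s.

3.90 m/s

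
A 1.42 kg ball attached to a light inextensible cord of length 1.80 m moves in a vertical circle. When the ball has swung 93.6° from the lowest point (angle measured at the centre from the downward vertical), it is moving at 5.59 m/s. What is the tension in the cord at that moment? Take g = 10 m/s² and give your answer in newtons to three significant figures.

23.8 N

Take the radial direction toward the centre of the circle as positive. The component of the weight along the string toward the centre is −mg cos φ (φ measured from the bottom), so Newton's second law along the string gives T − mg cos φ = m v²/r.
cos 93.6° = -0.06279, so T = m(v²/r + g cos φ) = 1.42 × ((5.59)²/1.80 + 10.0 × -0.06279) = 1.42 × (17.36 + (-0.6279)) = 1.42 × 16.73 = 23.76 N.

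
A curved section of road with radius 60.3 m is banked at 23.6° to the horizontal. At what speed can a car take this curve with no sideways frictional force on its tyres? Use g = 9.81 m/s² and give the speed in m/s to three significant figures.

On a frictionless banked curve, N sinθ = mv²/r and N cosθ = mg, so tanθ = v²/(rg).
v = √(r g tanθ) = √(60.3 × 9.81 × tan 23.6°) = √(60.3 × 9.81 × 0.4369) = √258.4 = 16.08 m/s.

16.1 m/s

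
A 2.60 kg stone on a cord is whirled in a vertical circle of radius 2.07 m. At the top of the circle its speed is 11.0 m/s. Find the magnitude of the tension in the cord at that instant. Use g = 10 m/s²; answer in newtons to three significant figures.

At the top, both T and the weight mg point inward (toward the centre), so T + mg = mv²/r.
T = m(v²/r − g) = 2.60 × ((11.0)²/2.07 − 10.0) = 2.60 × (58.45 − 10.0) = 2.60 × 48.45 = 126.0 N.

126 N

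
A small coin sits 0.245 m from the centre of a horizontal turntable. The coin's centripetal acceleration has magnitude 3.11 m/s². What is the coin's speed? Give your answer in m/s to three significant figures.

0.873 m/s

a_c = v²/r ⇒ v = √(a_c · r) = √(3.11 × 0.245) = √0.7619 = 0.8729 m/s.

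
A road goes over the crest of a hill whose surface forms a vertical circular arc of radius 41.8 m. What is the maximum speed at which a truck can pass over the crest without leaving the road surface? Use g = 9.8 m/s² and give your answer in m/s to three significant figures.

20.2 m/s

At the crest the centre of the circle is below the truck, so the net downward (centripetal) force is mg − N = mv²/r.
The truck leaves the road when N → 0, giving v_max = √(g r) = √(9.8 × 41.8) = 20.24 m/s.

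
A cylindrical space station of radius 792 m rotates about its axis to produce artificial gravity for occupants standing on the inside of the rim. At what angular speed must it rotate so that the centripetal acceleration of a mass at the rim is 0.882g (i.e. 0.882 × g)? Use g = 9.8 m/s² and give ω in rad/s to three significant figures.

0.104 rad/s

Centripetal acceleration a_c = ω²r. Setting ω²r = 0.882g:
ω = √(0.882g / r) = √(0.882 × 9.8 / 792) = √0.01091 = 0.1045 rad/s.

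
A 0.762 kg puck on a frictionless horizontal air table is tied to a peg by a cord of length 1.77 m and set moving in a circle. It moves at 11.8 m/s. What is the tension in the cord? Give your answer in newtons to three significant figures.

The tension is the only horizontal force, so it supplies the full centripetal force: T = m v²/r = 0.762 × (11.80)²/1.77 = 0.762 × 139.2/1.77 = 59.94 N.

59.9 N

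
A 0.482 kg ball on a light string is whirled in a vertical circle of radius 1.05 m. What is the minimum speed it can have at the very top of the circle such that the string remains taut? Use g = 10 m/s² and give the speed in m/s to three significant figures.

3.24 m/s

At the top, both weight mg and T point toward the centre: T + mg = mv²/r.
At minimum speed T → 0, so mg = mv_min²/r ⇒ v_min = √(g r) = √(10.0 × 1.05) = 3.240 m/s.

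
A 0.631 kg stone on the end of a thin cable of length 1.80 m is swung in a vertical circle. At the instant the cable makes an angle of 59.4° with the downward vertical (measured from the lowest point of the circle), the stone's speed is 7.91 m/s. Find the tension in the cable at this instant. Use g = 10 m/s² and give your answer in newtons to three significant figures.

Take the radial direction toward the centre of the circle as positive. The component of the weight along the string toward the centre is −mg cos φ (φ measured from the bottom), so Newton's second law along the string gives T − mg cos φ = m v²/r.
cos 59.4° = 0.5090, so T = m(v²/r + g cos φ) = 0.631 × ((7.91)²/1.80 + 10.0 × 0.5090) = 0.631 × (34.76 + (5.090)) = 0.631 × 39.85 = 25.15 N.

25.1 N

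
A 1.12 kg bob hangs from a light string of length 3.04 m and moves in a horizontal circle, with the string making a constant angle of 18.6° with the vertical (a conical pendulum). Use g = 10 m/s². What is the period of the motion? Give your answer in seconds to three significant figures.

3.37 s

r = L sinθ = 0.9696 m. From T sinθ = mω²r and T cosθ = mg: tanθ = ω²r/g, so ω² = g tanθ / r = g/(L cosθ).
ω = √(g/(L cosθ)) = √(10.0/(3.04 × 0.9478)) = √3.471 = 1.863 rad/s.
Period = 2π/ω = 3.373 s.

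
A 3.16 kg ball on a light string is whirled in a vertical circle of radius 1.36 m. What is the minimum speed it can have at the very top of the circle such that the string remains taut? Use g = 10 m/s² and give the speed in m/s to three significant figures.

3.69 m/s

At the highest point the centre is directly below, so both the weight and T act inward: T + mg = mv²/r.
At minimum speed T → 0, so mg = mv_min²/r ⇒ v_min = √(g r) = √(10.0 × 1.36) = 3.688 m/s.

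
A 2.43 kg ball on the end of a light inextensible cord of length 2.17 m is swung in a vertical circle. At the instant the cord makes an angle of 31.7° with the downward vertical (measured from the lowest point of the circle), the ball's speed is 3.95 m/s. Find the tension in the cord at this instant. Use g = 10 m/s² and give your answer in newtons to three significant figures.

Take the radial direction toward the centre of the circle as positive. The component of the weight along the string toward the centre is −mg cos φ (φ measured from the bottom), so Newton's second law along the string gives T − mg cos φ = m v²/r.
cos 31.7° = 0.8508, so T = m(v²/r + g cos φ) = 2.43 × ((3.95)²/2.17 + 10.0 × 0.8508) = 2.43 × (7.190 + (8.508)) = 2.43 × 15.70 = 38.15 N.

38.1 N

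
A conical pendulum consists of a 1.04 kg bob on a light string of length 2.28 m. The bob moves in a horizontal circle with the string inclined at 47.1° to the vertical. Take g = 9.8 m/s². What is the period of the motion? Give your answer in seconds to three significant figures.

2.50 s

r = L sinθ = 1.670 m. From T sinθ = mω²r and T cosθ = mg: tanθ = ω²r/g, so ω² = g tanθ / r = g/(L cosθ).
ω = √(g/(L cosθ)) = √(9.8/(2.28 × 0.6807)) = √6.314 = 2.513 rad/s.
Period = 2π/ω = 2.500 s.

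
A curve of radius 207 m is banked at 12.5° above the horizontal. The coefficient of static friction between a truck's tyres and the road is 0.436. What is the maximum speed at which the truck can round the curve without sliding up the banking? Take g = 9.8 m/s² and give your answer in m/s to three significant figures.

38.4 m/s

At the maximum speed, friction acts down the slope at its limiting value f = μN. Radially (horizontal, toward centre): N sinθ + μN cosθ = mv²/r. Vertically: N cosθ − μN sinθ = mg.
Dividing: v² = r g (sinθ + μcosθ)/(cosθ − μsinθ).
sinθ + μcosθ = 0.2164 + 0.436×0.9763 = 0.6421; cosθ − μsinθ = 0.9763 − 0.436×0.2164 = 0.8819.
v² = 207 × 9.8 × 0.6421/0.8819 = 1477 m²/s², so v = 38.43 m/s.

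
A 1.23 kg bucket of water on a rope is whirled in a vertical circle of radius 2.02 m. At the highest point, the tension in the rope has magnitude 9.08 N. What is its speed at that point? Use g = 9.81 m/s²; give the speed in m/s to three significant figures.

At the top, T + mg = mv²/r, so v = √(r(T/m + g)) = √(2.02 × (9.08/1.23 + 9.81)) = √(2.02 × 17.19) = √34.73 = 5.893 m/s.

5.89 m/s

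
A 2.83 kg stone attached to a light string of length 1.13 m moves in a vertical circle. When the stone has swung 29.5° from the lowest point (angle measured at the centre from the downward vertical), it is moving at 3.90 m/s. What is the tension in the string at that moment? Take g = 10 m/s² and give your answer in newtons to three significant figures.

62.7 N

Take the radial direction toward the centre of the circle as positive. The component of the weight along the string toward the centre is −mg cos φ (φ measured from the bottom), so Newton's second law along the string gives T − mg cos φ = m v²/r.
cos 29.5° = 0.8704, so T = m(v²/r + g cos φ) = 2.83 × ((3.90)²/1.13 + 10.0 × 0.8704) = 2.83 × (13.46 + (8.704)) = 2.83 × 22.16 = 62.72 N.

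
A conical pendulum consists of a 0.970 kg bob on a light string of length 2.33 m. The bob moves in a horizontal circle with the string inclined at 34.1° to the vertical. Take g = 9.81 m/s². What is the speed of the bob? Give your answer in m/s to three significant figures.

The radius of the circle is r = L sinθ = 2.33 × sin 34.1° = 1.306 m.
Horizontally T sinθ = mv²/r and vertically T cosθ = mg, so tanθ = v²/(rg).
v = √(r g tanθ) = √(1.306 × 9.81 × 0.6771) = √8.676 = 2.946 m/s.

2.95 m/s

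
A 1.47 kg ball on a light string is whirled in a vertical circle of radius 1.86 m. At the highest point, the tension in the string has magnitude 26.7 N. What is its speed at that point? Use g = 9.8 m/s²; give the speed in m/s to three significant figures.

At the top, T + mg = mv²/r, so v = √(r(T/m + g)) = √(1.86 × (26.7/1.47 + 9.8)) = √(1.86 × 27.96) = √52.01 = 7.212 m/s.

7.21 m/s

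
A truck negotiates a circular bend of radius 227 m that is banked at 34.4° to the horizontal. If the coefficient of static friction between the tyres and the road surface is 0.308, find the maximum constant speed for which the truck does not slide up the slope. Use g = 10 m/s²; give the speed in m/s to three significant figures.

At the maximum speed, friction acts down the slope at its limiting value f = μN. Radially (horizontal, toward centre): N sinθ + μN cosθ = mv²/r. Vertically: N cosθ − μN sinθ = mg.
Dividing: v² = r g (sinθ + μcosθ)/(cosθ − μsinθ).
sinθ + μcosθ = 0.5650 + 0.308×0.8251 = 0.8191; cosθ − μsinθ = 0.8251 − 0.308×0.5650 = 0.6511.
v² = 227 × 10.0 × 0.8191/0.6511 = 2856 m²/s², so v = 53.44 m/s.

53.4 m/s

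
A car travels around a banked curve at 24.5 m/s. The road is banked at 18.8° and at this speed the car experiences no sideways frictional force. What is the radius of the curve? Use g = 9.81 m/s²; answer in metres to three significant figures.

180 m

Frictionless banking: tanθ = v²/(rg), so r = v²/(g tanθ).
r = (24.5)²/(9.81 × tan 18.8°) = 600.2/(9.81 × 0.3404) = 600.2/3.340 = 179.7 m.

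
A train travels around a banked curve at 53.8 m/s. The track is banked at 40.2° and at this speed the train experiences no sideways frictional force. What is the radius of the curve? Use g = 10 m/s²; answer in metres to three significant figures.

Frictionless banking: tanθ = v²/(rg), so r = v²/(g tanθ).
r = (53.8)²/(10.0 × tan 40.2°) = 2894/(10.0 × 0.8451) = 2894/8.451 = 342.5 m.

343 m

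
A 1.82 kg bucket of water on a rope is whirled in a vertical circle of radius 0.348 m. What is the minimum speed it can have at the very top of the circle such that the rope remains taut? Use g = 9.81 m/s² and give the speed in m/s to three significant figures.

1.85 m/s

At the top, both weight mg and T point toward the centre: T + mg = mv²/r.
At minimum speed T → 0, so mg = mv_min²/r ⇒ v_min = √(g r) = √(9.81 × 0.348) = 1.848 m/s.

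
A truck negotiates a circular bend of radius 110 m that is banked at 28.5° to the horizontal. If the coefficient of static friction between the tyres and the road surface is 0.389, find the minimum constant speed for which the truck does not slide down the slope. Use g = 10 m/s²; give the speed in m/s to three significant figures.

At the minimum speed, friction acts up the slope at its limiting value f = μN. Radially (horizontal, toward centre): N sinθ − μN cosθ = mv²/r. Vertically: N cosθ + μN sinθ = mg.
Dividing: v² = r g (sinθ − μcosθ)/(cosθ + μsinθ).
sinθ − μcosθ = 0.4772 − 0.389×0.8788 = 0.1353; cosθ + μsinθ = 0.8788 + 0.389×0.4772 = 1.064.
v² = 110 × 10.0 × 0.1353/1.064 = 139.8 m²/s², so v = 11.82 m/s.

11.8 m/s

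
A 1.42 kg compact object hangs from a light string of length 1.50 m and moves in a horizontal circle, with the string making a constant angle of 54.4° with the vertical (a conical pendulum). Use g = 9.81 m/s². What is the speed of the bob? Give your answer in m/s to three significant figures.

4.09 m/s

The radius of the circle is r = L sinθ = 1.50 × sin 54.4° = 1.220 m.
Horizontally T sinθ = mv²/r and vertically T cosθ = mg, so tanθ = v²/(rg).
v = √(r g tanθ) = √(1.220 × 9.81 × 1.397) = √16.71 = 4.088 m/s.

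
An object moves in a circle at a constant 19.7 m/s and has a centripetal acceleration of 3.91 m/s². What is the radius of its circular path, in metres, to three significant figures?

99.3 m

a_c = v²/r ⇒ r = v²/a_c = (19.7)²/3.91 = 388.1/3.91 = 99.26 m.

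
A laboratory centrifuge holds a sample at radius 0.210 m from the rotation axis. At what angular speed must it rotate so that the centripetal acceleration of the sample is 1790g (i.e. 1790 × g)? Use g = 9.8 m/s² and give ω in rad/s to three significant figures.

Centripetal acceleration a_c = ω²r. Setting ω²r = 1790g:
ω = √(1790g / r) = √(1790 × 9.8 / 0.210) = √83530 = 289.0 rad/s.

289 rad/s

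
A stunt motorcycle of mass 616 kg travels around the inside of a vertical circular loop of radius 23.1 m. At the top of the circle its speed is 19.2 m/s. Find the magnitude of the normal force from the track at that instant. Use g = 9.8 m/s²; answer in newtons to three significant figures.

3790 N

At the top, both N and the weight mg point inward (toward the centre), so N + mg = mv²/r.
N = m(v²/r − g) = 616 × ((19.2)²/23.1 − 9.8) = 616 × (15.96 − 9.8) = 616 × 6.158 = 3794 N.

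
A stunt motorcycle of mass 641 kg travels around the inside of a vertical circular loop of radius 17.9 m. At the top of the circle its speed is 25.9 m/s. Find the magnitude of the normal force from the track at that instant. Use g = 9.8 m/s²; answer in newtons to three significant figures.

At the top, both N and the weight mg point inward (toward the centre), so N + mg = mv²/r.
N = m(v²/r − g) = 641 × ((25.9)²/17.9 − 9.8) = 641 × (37.48 − 9.8) = 641 × 27.68 = 17740 N.

17700 N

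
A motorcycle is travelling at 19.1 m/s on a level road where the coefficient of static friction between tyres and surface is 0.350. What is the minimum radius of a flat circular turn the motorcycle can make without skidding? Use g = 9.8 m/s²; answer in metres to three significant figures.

At the limit, μ_s m g = m v²/r, so r_min = v²/(μ_s g) = (19.1)²/(0.350 × 9.8) = 364.8/3.430 = 106.4 m.

106 m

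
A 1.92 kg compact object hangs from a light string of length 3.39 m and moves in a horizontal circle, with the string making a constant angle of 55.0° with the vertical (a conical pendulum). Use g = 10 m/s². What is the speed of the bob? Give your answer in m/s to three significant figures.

The radius of the circle is r = L sinθ = 3.39 × sin 55.0° = 2.777 m.
Horizontally T sinθ = mv²/r and vertically T cosθ = mg, so tanθ = v²/(rg).
v = √(r g tanθ) = √(2.777 × 10.0 × 1.428) = √39.66 = 6.298 m/s.

6.30 m/s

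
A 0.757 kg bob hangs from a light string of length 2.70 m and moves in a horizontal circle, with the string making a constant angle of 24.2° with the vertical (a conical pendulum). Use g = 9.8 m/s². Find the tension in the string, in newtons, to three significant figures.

8.13 N

Vertically the bob has no acceleration, so T cosθ = mg.
T = mg/cosθ = 0.757 × 9.8 / cos 24.2° = 7.419/0.9121 = 8.133 N.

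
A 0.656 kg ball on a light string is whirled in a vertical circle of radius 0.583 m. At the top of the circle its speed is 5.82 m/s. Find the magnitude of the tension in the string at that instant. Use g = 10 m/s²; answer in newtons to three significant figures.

At the top, both T and the weight mg point inward (toward the centre), so T + mg = mv²/r.
T = m(v²/r − g) = 0.656 × ((5.82)²/0.583 − 10.0) = 0.656 × (58.10 − 10.0) = 0.656 × 48.10 = 31.55 N.

31.6 N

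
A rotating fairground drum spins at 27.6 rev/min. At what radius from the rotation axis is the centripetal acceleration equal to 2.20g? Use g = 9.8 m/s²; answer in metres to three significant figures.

2.58 m

ω = 27.6 rev/min × 2π/60 = 2.890 rad/s.
a_c = ω²r = 2.20g ⇒ r = 2.20 × 9.8 / (2.890)² = 21.56/8.354 = 2.581 m.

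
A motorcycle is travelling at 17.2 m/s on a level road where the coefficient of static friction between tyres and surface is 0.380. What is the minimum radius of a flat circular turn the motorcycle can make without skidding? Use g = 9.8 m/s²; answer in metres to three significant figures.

At the limit, μ_s m g = m v²/r, so r_min = v²/(μ_s g) = (17.2)²/(0.380 × 9.8) = 295.8/3.724 = 79.44 m.

79.4 m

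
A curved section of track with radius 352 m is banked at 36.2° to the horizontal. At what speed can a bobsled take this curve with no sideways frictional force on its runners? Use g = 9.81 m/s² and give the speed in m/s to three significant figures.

50.3 m/s

On a frictionless banked curve, N sinθ = mv²/r and N cosθ = mg, so tanθ = v²/(rg).
v = √(r g tanθ) = √(352 × 9.81 × tan 36.2°) = √(352 × 9.81 × 0.7319) = √2527 = 50.27 m/s.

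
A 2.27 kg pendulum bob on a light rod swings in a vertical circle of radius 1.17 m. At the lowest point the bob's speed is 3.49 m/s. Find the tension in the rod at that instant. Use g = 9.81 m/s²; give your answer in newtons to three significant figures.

45.9 N

At the lowest point, T points up (toward the centre) and the weight mg points down (away from the centre), so the net inward force is T − mg = mv²/r.
T = m(v²/r + g) = 2.27 × ((3.49)²/1.17 + 9.81) = 2.27 × (10.41 + 9.81) = 2.27 × 20.22 = 45.90 N.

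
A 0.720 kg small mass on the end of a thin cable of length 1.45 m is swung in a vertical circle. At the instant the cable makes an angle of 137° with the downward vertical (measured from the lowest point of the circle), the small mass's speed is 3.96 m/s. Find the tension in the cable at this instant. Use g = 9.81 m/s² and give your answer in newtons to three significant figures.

Take the radial direction toward the centre of the circle as positive. The component of the weight along the string toward the centre is −mg cos φ (φ measured from the bottom), so Newton's second law along the string gives T − mg cos φ = m v²/r.
cos 137° = -0.7314, so T = m(v²/r + g cos φ) = 0.720 × ((3.96)²/1.45 + 9.81 × -0.7314) = 0.720 × (10.81 + (-7.175)) = 0.720 × 3.640 = 2.621 N.

2.62 N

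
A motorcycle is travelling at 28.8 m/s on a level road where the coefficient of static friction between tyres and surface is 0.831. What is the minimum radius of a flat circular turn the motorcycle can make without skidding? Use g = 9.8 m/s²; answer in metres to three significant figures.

102 m

At the limit, μ_s m g = m v²/r, so r_min = v²/(μ_s g) = (28.8)²/(0.831 × 9.8) = 829.4/8.144 = 101.8 m.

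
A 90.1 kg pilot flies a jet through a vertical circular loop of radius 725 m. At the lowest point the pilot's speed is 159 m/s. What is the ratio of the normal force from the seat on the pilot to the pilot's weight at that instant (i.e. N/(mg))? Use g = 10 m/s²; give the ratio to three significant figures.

4.49

At the bottom, N − mg = mv²/r, so N = m(v²/r + g) and N/(mg) = v²/(rg) + 1 = (159)²/(725 × 10.0) + 1 = 3.487 + 1 = 4.487.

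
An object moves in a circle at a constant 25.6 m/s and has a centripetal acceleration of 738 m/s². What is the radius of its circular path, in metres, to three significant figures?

0.888 m

a_c = v²/r ⇒ r = v²/a_c = (25.6)²/738 = 655.4/738 = 0.8880 m.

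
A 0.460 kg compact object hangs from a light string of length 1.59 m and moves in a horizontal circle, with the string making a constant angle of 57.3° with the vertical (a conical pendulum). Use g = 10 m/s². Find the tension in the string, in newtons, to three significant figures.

8.51 N

Vertically the bob has no acceleration, so T cosθ = mg.
T = mg/cosθ = 0.460 × 10.0 / cos 57.3° = 4.600/0.5402 = 8.515 N.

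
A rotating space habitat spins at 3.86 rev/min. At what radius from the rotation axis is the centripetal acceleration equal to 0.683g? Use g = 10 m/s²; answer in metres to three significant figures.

41.8 m

ω = 3.86 rev/min × 2π/60 = 0.4042 rad/s.
a_c = ω²r = 0.683g ⇒ r = 0.683 × 10.0 / (0.4042)² = 6.830/0.1634 = 41.80 m.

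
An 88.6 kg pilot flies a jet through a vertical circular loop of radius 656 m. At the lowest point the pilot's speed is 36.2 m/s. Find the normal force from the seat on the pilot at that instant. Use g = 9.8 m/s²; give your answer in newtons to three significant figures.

1050 N

At the lowest point, N points up (toward the centre) and the weight mg points down (away from the centre), so the net inward force is N − mg = mv²/r.
N = m(v²/r + g) = 88.6 × ((36.2)²/656 + 9.8) = 88.6 × (1.998 + 9.8) = 88.6 × 11.80 = 1045 N.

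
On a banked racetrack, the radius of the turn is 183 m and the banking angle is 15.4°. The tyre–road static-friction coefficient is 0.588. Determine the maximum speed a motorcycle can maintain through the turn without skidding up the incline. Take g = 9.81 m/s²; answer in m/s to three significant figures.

At the maximum speed, friction acts down the slope at its limiting value f = μN. Radially (horizontal, toward centre): N sinθ + μN cosθ = mv²/r. Vertically: N cosθ − μN sinθ = mg.
Dividing: v² = r g (sinθ + μcosθ)/(cosθ − μsinθ).
sinθ + μcosθ = 0.2656 + 0.588×0.9641 = 0.8324; cosθ − μsinθ = 0.9641 − 0.588×0.2656 = 0.8079.
v² = 183 × 9.81 × 0.8324/0.8079 = 1850 m²/s², so v = 43.01 m/s.

43.0 m/s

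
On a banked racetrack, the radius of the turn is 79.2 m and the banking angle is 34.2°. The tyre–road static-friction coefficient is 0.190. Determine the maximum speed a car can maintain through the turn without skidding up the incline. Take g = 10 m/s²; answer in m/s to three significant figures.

28.1 m/s

At the maximum speed, friction acts down the slope at its limiting value f = μN. Radially (horizontal, toward centre): N sinθ + μN cosθ = mv²/r. Vertically: N cosθ − μN sinθ = mg.
Dividing: v² = r g (sinθ + μcosθ)/(cosθ − μsinθ).
sinθ + μcosθ = 0.5621 + 0.190×0.8271 = 0.7192; cosθ − μsinθ = 0.8271 − 0.190×0.5621 = 0.7203.
v² = 79.2 × 10.0 × 0.7192/0.7203 = 790.8 m²/s², so v = 28.12 m/s.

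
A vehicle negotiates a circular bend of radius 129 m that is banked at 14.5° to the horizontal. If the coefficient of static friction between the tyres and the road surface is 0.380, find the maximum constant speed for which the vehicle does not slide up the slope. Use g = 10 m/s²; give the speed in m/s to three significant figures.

At the maximum speed, friction acts down the slope at its limiting value f = μN. Radially (horizontal, toward centre): N sinθ + μN cosθ = mv²/r. Vertically: N cosθ − μN sinθ = mg.
Dividing: v² = r g (sinθ + μcosθ)/(cosθ − μsinθ).
sinθ + μcosθ = 0.2504 + 0.380×0.9681 = 0.6183; cosθ − μsinθ = 0.9681 − 0.380×0.2504 = 0.8730.
v² = 129 × 10.0 × 0.6183/0.8730 = 913.6 m²/s², so v = 30.23 m/s.

30.2 m/s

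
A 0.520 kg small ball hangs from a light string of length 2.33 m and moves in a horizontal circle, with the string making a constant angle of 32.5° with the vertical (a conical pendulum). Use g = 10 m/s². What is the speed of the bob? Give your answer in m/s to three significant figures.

The radius of the circle is r = L sinθ = 2.33 × sin 32.5° = 1.252 m.
Horizontally T sinθ = mv²/r and vertically T cosθ = mg, so tanθ = v²/(rg).
v = √(r g tanθ) = √(1.252 × 10.0 × 0.6371) = √7.976 = 2.824 m/s.

2.82 m/s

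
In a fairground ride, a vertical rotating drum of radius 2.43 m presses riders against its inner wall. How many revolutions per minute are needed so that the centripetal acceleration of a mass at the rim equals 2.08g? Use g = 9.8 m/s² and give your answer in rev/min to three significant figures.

27.7 rev/min

Require ω²r = 2.08g, so ω = √(2.08 × 9.8/2.43) = 2.896 rad/s.
In rev/min: ω × 60/(2π) = 2.896 × 60/(2π) = 27.66 rev/min.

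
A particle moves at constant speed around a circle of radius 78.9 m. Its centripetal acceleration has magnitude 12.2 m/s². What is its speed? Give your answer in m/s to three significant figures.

31.0 m/s

a_c = v²/r ⇒ v = √(a_c · r) = √(12.2 × 78.9) = √962.6 = 31.03 m/s.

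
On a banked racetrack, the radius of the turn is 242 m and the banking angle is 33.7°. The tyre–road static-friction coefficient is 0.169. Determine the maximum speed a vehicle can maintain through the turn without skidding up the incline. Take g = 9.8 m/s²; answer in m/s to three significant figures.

47.3 m/s

At the maximum speed, friction acts down the slope at its limiting value f = μN. Radially (horizontal, toward centre): N sinθ + μN cosθ = mv²/r. Vertically: N cosθ − μN sinθ = mg.
Dividing: v² = r g (sinθ + μcosθ)/(cosθ − μsinθ).
sinθ + μcosθ = 0.5548 + 0.169×0.8320 = 0.6954; cosθ − μsinθ = 0.8320 − 0.169×0.5548 = 0.7382.
v² = 242 × 9.8 × 0.6954/0.7382 = 2234 m²/s², so v = 47.27 m/s.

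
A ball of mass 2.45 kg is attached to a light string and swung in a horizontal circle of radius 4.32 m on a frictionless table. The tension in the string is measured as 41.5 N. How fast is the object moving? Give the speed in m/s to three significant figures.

8.55 m/s

T = m v²/r ⇒ v = √(T r / m) = √(41.5 × 4.32 / 2.45) = √73.18 = 8.554 m/s.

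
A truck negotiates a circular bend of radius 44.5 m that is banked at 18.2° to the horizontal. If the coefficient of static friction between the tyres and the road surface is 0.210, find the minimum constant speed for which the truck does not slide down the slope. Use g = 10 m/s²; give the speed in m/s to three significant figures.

7.03 m/s

At the minimum speed, friction acts up the slope at its limiting value f = μN. Radially (horizontal, toward centre): N sinθ − μN cosθ = mv²/r. Vertically: N cosθ + μN sinθ = mg.
Dividing: v² = r g (sinθ − μcosθ)/(cosθ + μsinθ).
sinθ − μcosθ = 0.3123 − 0.210×0.9500 = 0.1128; cosθ + μsinθ = 0.9500 + 0.210×0.3123 = 1.016.
v² = 44.5 × 10.0 × 0.1128/1.016 = 49.44 m²/s², so v = 7.032 m/s.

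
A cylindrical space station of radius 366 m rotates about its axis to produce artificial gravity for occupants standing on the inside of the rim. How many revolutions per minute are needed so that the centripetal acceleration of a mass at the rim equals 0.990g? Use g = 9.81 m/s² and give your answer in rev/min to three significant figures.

1.56 rev/min

Require ω²r = 0.990g, so ω = √(0.990 × 9.81/366) = 0.1629 rad/s.
In rev/min: ω × 60/(2π) = 0.1629 × 60/(2π) = 1.556 rev/min.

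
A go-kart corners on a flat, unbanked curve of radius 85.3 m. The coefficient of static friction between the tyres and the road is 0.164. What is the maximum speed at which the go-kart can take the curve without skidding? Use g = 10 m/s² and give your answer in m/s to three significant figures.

The only inward force on a level bend is static friction, so at the limit f_s = μ_s N = μ_s m g = m v²/r.
Mass cancels: v_max = √(μ_s g r) = √(0.164 × 10.0 × 85.3) = √139.9 = 11.83 m/s.

11.8 m/s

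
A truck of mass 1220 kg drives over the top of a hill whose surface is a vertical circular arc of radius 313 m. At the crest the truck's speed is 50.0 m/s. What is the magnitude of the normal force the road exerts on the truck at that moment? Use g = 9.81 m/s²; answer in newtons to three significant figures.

At the crest the centripetal acceleration points downward (toward the centre of the arc), so mg − N = mv²/r.
N = m(g − v²/r) = 1220 × (9.81 − (50.0)²/313) = 1220 × (9.81 − 7.987) = 1220 × 1.823 = 2224 N.

2220 N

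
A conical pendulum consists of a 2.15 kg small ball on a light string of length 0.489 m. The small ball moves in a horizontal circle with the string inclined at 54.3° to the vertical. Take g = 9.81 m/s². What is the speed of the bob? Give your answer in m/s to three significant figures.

The radius of the circle is r = L sinθ = 0.489 × sin 54.3° = 0.3971 m.
Horizontally T sinθ = mv²/r and vertically T cosθ = mg, so tanθ = v²/(rg).
v = √(r g tanθ) = √(0.3971 × 9.81 × 1.392) = √5.421 = 2.328 m/s.

2.33 m/s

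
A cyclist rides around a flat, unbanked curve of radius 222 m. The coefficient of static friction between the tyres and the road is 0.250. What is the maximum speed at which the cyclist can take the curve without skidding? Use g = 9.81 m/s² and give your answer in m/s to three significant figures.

On a flat curve, static friction is the only horizontal force, so it must supply the full centripetal force: μ_s m g = m v²/r.
Mass cancels: v_max = √(μ_s g r) = √(0.250 × 9.81 × 222) = √544.5 = 23.33 m/s.

23.3 m/s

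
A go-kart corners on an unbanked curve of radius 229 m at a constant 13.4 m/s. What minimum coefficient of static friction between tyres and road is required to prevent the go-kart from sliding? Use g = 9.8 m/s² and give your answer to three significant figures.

0.0800

Friction provides the centripetal force: μ_s m g = m v²/r, so μ_s = v²/(g r) = (13.40)²/(9.8 × 229) = 179.6/2244 = 0.08001.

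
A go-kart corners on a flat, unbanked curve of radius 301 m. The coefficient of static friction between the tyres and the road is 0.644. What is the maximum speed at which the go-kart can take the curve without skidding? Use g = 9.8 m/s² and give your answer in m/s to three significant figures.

43.6 m/s

Friction provides the centripetal force on a flat curve. At maximum speed it is at its limiting value: μ_s m g = m v²/r.
Mass cancels: v_max = √(μ_s g r) = √(0.644 × 9.8 × 301) = √1900 = 43.59 m/s.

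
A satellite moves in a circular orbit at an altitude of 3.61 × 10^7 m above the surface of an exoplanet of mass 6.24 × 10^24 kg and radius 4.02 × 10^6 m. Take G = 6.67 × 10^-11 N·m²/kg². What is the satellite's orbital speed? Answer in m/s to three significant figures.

Orbital radius r = R + h = 4.02 × 10^6 + 3.61 × 10^7 = 4.012 × 10^7 m.
Gravity supplies the centripetal force: G M m / r² = m v² / r, so v = √(GM/r).
v = √(6.67 × 10^-11 × 6.24 × 10^24 / 4.012 × 10^7) = √(1.037 × 10^7) = 3221 m/s.

3220 m/s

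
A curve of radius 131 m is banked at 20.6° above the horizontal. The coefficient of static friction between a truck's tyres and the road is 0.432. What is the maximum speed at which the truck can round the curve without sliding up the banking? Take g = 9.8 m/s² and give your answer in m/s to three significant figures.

At the maximum speed, friction acts down the slope at its limiting value f = μN. Radially (horizontal, toward centre): N sinθ + μN cosθ = mv²/r. Vertically: N cosθ − μN sinθ = mg.
Dividing: v² = r g (sinθ + μcosθ)/(cosθ − μsinθ).
sinθ + μcosθ = 0.3518 + 0.432×0.9361 = 0.7562; cosθ − μsinθ = 0.9361 − 0.432×0.3518 = 0.7841.
v² = 131 × 9.8 × 0.7562/0.7841 = 1238 m²/s², so v = 35.19 m/s.

35.2 m/s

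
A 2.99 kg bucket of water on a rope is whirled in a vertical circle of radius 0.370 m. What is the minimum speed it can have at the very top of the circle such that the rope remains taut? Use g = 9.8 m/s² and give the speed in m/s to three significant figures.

At the top, both weight mg and T point toward the centre: T + mg = mv²/r.
At minimum speed T → 0, so mg = mv_min²/r ⇒ v_min = √(g r) = √(9.8 × 0.370) = 1.904 m/s.

1.90 m/s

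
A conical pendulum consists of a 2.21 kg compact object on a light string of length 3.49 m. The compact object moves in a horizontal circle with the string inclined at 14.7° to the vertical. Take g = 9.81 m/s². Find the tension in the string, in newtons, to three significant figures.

22.4 N

Vertically the bob has no acceleration, so T cosθ = mg.
T = mg/cosθ = 2.21 × 9.81 / cos 14.7° = 21.68/0.9673 = 22.41 N.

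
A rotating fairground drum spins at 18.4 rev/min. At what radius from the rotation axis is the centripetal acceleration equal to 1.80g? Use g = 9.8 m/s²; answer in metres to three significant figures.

4.75 m

ω = 18.4 rev/min × 2π/60 = 1.927 rad/s.
a_c = ω²r = 1.80g ⇒ r = 1.80 × 9.8 / (1.927)² = 17.64/3.713 = 4.751 m.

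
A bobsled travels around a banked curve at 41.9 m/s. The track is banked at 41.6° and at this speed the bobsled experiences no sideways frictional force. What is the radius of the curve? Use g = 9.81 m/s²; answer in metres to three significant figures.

202 m

Frictionless banking: tanθ = v²/(rg), so r = v²/(g tanθ).
r = (41.9)²/(9.81 × tan 41.6°) = 1756/(9.81 × 0.8878) = 1756/8.710 = 201.6 m.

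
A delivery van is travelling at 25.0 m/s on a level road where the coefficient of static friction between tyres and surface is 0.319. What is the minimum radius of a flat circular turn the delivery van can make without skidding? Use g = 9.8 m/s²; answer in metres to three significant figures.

At the limit, μ_s m g = m v²/r, so r_min = v²/(μ_s g) = (25.0)²/(0.319 × 9.8) = 625.0/3.126 = 199.9 m.

200 m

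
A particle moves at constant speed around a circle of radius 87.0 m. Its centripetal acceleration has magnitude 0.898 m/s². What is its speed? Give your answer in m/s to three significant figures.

a_c = v²/r ⇒ v = √(a_c · r) = √(0.898 × 87.0) = √78.13 = 8.839 m/s.

8.84 m/s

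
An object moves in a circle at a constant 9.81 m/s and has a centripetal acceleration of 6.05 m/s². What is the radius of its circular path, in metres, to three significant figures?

a_c = v²/r ⇒ r = v²/a_c = (9.81)²/6.05 = 96.24/6.05 = 15.91 m.

15.9 m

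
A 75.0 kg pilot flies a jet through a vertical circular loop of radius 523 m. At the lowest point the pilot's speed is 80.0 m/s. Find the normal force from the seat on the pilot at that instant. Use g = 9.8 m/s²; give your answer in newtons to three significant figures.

1650 N

At the lowest point, N points up (toward the centre) and the weight mg points down (away from the centre), so the net inward force is N − mg = mv²/r.
N = m(v²/r + g) = 75.0 × ((80.0)²/523 + 9.8) = 75.0 × (12.24 + 9.8) = 75.0 × 22.04 = 1653 N.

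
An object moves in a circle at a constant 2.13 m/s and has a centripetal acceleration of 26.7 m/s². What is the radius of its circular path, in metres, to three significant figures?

a_c = v²/r ⇒ r = v²/a_c = (2.13)²/26.7 = 4.537/26.7 = 0.1699 m.

0.170 m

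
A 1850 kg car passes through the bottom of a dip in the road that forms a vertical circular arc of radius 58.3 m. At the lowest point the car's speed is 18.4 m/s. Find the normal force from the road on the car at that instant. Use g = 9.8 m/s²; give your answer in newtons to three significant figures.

At the lowest point, N points up (toward the centre) and the weight mg points down (away from the centre), so the net inward force is N − mg = mv²/r.
N = m(v²/r + g) = 1850 × ((18.4)²/58.3 + 9.8) = 1850 × (5.807 + 9.8) = 1850 × 15.61 = 28870 N.

28900 N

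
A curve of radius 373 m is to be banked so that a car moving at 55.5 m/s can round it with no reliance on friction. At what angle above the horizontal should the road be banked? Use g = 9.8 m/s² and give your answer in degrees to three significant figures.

With no friction, the horizontal component of the normal force provides the centripetal force: N sinθ = mv²/r, while N cosθ = mg vertically.
Dividing: tanθ = v²/(r g) = (55.5)²/(373 × 9.8) = 3080/3655 = 0.8427.
θ = arctan(0.8427) = 40.12°.

40.1°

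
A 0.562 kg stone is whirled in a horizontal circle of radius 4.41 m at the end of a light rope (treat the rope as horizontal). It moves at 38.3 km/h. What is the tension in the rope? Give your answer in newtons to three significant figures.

14.4 N

v = 38.3 km/h = 38.3/3.6 = 10.64 m/s.
The tension is the only horizontal force, so it supplies the full centripetal force: T = m v²/r = 0.562 × (10.64)²/4.41 = 0.562 × 113.2/4.41 = 14.42 N.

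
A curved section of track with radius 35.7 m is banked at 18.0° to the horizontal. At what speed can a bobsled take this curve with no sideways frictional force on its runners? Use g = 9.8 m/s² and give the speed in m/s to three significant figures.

On a frictionless banked curve, N sinθ = mv²/r and N cosθ = mg, so tanθ = v²/(rg).
v = √(r g tanθ) = √(35.7 × 9.8 × tan 18.0°) = √(35.7 × 9.8 × 0.3249) = √113.7 = 10.66 m/s.

10.7 m/s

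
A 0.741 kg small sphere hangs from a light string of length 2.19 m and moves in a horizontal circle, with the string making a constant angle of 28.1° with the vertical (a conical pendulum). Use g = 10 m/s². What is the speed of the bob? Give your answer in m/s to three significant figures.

2.35 m/s

The radius of the circle is r = L sinθ = 2.19 × sin 28.1° = 1.032 m.
Horizontally T sinθ = mv²/r and vertically T cosθ = mg, so tanθ = v²/(rg).
v = √(r g tanθ) = √(1.032 × 10.0 × 0.5340) = √5.508 = 2.347 m/s.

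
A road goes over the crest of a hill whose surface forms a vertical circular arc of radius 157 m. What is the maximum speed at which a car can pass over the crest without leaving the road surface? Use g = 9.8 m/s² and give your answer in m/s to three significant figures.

39.2 m/s

At the crest the centre of the circle is below the car, so the net downward (centripetal) force is mg − N = mv²/r.
The car leaves the road when N → 0, giving v_max = √(g r) = √(9.8 × 157) = 39.22 m/s.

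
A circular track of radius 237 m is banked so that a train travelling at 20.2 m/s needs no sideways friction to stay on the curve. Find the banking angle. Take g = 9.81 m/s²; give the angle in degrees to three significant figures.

With no friction, the horizontal component of the normal force provides the centripetal force: N sinθ = mv²/r, while N cosθ = mg vertically.
Dividing: tanθ = v²/(r g) = (20.2)²/(237 × 9.81) = 408.0/2325 = 0.1755.
θ = arctan(0.1755) = 9.954°.

9.95°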